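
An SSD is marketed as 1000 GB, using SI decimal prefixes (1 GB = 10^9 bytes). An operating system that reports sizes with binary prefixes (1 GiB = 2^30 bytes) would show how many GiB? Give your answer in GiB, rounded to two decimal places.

1000 GB = 1000 × 10^9 bytes = 1,000,000,000,000 bytes
1 GiB = 2^30 bytes = 1,073,741,824 bytes
1,000,000,000,000 / 1,073,741,824 = 931.32 GiB

931.32 GiB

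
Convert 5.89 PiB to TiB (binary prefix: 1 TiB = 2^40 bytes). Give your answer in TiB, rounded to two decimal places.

6,031.36 TiB

5.89 PiB = 5.89 × 2^50 bytes = 6,631,550,451,303,055.36 bytes
1 TiB = 2^40 bytes = 1,099,511,627,776 bytes
6,631,550,451,303,055.36 / 1,099,511,627,776 = 6,031.36 TiB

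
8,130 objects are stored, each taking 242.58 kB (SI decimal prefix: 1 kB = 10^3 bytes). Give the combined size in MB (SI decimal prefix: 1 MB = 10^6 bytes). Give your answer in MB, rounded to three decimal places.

1,972.175 MB

Total = 8,130 × 242.58 kB = 1972175.4 kB
= 1972175.4 × 1,000 bytes = 1,972,175,400 bytes
1 MB = 1,000,000 bytes
1,972,175,400 / 1,000,000 = 1,972.175 MB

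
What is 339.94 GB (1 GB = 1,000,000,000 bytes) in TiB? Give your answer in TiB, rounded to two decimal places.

0.31 TiB

339.94 GB × 1,000,000,000 bytes/GB = 339,940,000,000 bytes
1 TiB = 1,099,511,627,776 bytes
339,940,000,000 / 1,099,511,627,776 = 0.31 TiB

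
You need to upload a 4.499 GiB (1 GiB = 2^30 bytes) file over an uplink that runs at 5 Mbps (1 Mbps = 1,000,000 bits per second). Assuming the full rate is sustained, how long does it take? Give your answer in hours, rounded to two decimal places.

2.15 hours

4.499 GiB = 4,830,764,466.176 bytes = 38,646,115,729.408 bits
5 Mbps = 5,000,000 bits/s
time = 38,646,115,729.408 / 5,000,000 = 7,729.2231 s
7,729.2231 s / 3600 = 2.15 hours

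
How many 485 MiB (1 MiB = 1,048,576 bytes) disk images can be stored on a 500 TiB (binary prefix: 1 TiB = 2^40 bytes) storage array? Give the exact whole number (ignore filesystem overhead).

1,081,006

Capacity: 500 TiB = 549,755,813,888,000 bytes
Per item: 485 MiB = 508,559,360 bytes
⌊549,755,813,888,000 / 508,559,360⌋ = 1,081,006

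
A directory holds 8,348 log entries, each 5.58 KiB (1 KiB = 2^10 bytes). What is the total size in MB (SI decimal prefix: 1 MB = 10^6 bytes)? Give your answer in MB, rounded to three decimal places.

Total = 8,348 × 5.58 KiB = 46581.84 KiB
= 46581.84 × 1,024 bytes = 47,699,804.16 bytes
1 MB = 1,000,000 bytes
47,699,804.16 / 1,000,000 = 47.700 MB

47.700 MB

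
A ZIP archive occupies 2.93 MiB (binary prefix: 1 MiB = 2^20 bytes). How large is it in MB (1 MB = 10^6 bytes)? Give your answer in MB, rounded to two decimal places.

3.07 MB

2.93 MiB = 2.93 × 2^20 bytes = 3,072,327.68 bytes
1 MB = 1,000,000 bytes
3,072,327.68 / 1,000,000 = 3.07 MB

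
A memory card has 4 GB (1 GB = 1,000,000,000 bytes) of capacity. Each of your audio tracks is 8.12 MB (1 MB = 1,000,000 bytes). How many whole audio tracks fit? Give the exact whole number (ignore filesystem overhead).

Capacity: 4 GB = 4,000,000,000 bytes
Per item: 8.12 MB = 8,120,000 bytes
⌊4,000,000,000 / 8,120,000⌋ = 492

492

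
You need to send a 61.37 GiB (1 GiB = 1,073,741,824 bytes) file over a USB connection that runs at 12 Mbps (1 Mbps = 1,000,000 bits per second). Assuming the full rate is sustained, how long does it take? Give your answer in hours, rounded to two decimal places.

12.20 hours

61.37 GiB = 65,895,535,738.88 bytes = 527,164,285,911.04 bits
12 Mbps = 12,000,000 bits/s
time = 527,164,285,911.04 / 12,000,000 = 43,930.3572 s
43,930.3572 s / 3600 = 12.20 hours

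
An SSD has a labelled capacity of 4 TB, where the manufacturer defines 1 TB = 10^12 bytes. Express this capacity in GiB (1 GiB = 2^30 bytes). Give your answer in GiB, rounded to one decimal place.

3,725.3 GiB

4 TB = 4 × 10^12 bytes = 4,000,000,000,000 bytes
1 GiB = 1,073,741,824 bytes
4,000,000,000,000 / 1,073,741,824 = 3,725.3 GiB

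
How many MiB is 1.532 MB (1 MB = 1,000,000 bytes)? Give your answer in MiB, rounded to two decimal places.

1.46 MiB

1.532 MB × 1,000,000 bytes/MB = 1,532,000 bytes
1 MiB = 1,048,576 bytes
1,532,000 / 1,048,576 = 1.46 MiB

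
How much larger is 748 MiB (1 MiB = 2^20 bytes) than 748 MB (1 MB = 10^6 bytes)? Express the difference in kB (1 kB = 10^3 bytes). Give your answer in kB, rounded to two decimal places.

748 MiB = 748 × 1,048,576 = 784,334,848 bytes
748 MB = 748 × 1,000,000 = 748,000,000 bytes
difference = 36,334,848 bytes
36,334,848 / 1,000 = 36,334.85 kB

36,334.85 kB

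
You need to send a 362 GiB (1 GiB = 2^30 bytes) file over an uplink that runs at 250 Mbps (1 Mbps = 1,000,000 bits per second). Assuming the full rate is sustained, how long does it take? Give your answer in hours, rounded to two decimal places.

3.46 hours

362 GiB = 388,694,540,288 bytes = 3,109,556,322,304 bits
250 Mbps = 250,000,000 bits/s
time = 3,109,556,322,304 / 250,000,000 = 12,438.2253 s
12,438.2253 s / 3600 = 3.46 hours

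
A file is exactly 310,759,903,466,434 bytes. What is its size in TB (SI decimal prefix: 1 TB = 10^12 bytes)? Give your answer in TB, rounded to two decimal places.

310.76 TB

310,759,903,466,434 bytes given.
1 TB = 10^12 bytes = 1,000,000,000,000 bytes
310,759,903,466,434 / 1,000,000,000,000 = 310.76 TB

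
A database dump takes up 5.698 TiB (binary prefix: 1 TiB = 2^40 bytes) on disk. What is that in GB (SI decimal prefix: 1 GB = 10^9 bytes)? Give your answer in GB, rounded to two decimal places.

5.698 TiB = 5.698 × 2^40 bytes = 6,265,017,255,067.648 bytes
1 GB = 1,000,000,000 bytes
6,265,017,255,067.648 / 1,000,000,000 = 6,265.02 GB

6,265.02 GB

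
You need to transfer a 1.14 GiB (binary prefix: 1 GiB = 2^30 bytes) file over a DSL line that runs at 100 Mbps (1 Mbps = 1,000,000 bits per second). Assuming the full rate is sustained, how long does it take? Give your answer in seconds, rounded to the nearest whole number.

98 seconds

1.14 GiB = 1,224,065,679.36 bytes = 9,792,525,434.88 bits
100 Mbps = 100,000,000 bits/s
time = 9,792,525,434.88 / 100,000,000 = 98 s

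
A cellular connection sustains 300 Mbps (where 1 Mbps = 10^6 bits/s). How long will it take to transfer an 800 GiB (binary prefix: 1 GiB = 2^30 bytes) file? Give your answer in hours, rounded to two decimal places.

6.36 hours

800 GiB = 858,993,459,200 bytes = 6,871,947,673,600 bits
300 Mbps = 300,000,000 bits/s
time = 6,871,947,673,600 / 300,000,000 = 22,906.4922 s
22,906.4922 s / 3600 = 6.36 hours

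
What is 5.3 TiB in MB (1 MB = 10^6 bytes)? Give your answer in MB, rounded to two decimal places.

5,827,411.63 MB

5.3 TiB × 1,099,511,627,776 bytes/TiB = 5,827,411,627,212.8 bytes
1 MB = 1,000,000 bytes
5,827,411,627,212.8 / 1,000,000 = 5,827,411.63 MB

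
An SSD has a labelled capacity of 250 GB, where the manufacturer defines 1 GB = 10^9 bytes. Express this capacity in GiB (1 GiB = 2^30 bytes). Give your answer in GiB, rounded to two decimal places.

232.83 GiB

250 GB = 250 × 10^9 bytes = 250,000,000,000 bytes
1 GiB = 1,073,741,824 bytes
250,000,000,000 / 1,073,741,824 = 232.83 GiB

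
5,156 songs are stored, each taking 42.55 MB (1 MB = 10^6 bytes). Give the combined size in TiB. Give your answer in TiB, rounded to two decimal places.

Total = 5,156 × 42.55 MB = 219387.8 MB
= 219387.8 × 1,000,000 bytes = 219,387,800,000 bytes
1 TiB = 1,099,511,627,776 bytes
219,387,800,000 / 1,099,511,627,776 = 0.20 TiB

0.20 TiB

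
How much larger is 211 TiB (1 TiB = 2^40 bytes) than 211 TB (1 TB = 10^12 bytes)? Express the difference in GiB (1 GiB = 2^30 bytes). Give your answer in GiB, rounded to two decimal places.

211 TiB = 211 × 1,099,511,627,776 = 231,996,953,460,736 bytes
211 TB = 211 × 1,000,000,000,000 = 211,000,000,000,000 bytes
difference = 20,996,953,460,736 bytes
20,996,953,460,736 / 1,073,741,824 = 19,554.94 GiB

19,554.94 GiB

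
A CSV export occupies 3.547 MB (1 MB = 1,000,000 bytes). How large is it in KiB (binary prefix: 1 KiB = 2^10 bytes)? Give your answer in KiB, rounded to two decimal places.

3,463.87 KiB

3.547 MB = 3.547 × 10^6 bytes = 3,547,000 bytes
1 KiB = 2^10 bytes = 1,024 bytes
3,547,000 / 1,024 = 3,463.87 KiB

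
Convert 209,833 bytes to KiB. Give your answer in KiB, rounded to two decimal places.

209,833 bytes given.
1 KiB = 1,024 bytes
209,833 / 1,024 = 204.92 KiB

204.92 KiB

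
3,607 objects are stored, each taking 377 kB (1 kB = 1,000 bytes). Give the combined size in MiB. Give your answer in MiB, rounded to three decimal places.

1,296.844 MiB

Total = 3,607 × 377 kB = 1,359,839 kB
= 1,359,839 × 1,000 bytes = 1,359,839,000 bytes
1 MiB = 1,048,576 bytes
1,359,839,000 / 1,048,576 = 1,296.844 MiB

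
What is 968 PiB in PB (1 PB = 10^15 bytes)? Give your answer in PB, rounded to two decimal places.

1,089.87 PB

968 PiB = 968 × 2^50 bytes = 1,089,871,109,823,660,032 bytes
1 PB = 1,000,000,000,000,000 bytes
1,089,871,109,823,660,032 / 1,000,000,000,000,000 = 1,089.87 PB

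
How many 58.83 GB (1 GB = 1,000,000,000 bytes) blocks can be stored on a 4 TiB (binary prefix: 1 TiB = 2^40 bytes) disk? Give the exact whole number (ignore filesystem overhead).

74

Capacity: 4 TiB = 4,398,046,511,104 bytes
Per item: 58.83 GB = 58,830,000,000 bytes
⌊4,398,046,511,104 / 58,830,000,000⌋ = 74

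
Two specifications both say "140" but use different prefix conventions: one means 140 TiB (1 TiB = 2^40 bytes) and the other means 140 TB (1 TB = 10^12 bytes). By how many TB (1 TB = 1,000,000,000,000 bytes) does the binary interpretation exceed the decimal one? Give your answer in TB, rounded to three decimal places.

13.932 TB

140 TiB = 140 × 1,099,511,627,776 = 153,931,627,888,640 bytes
140 TB = 140 × 1,000,000,000,000 = 140,000,000,000,000 bytes
difference = 13,931,627,888,640 bytes
13,931,627,888,640 / 1,000,000,000,000 = 13.932 TB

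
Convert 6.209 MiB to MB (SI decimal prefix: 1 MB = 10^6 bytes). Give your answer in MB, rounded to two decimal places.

6.209 MiB = 6.209 × 2^20 bytes = 6,510,608.384 bytes
1 MB = 1,000,000 bytes
6,510,608.384 / 1,000,000 = 6.51 MB

6.51 MB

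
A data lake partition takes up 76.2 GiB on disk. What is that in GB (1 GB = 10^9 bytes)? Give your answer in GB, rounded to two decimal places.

76.2 GiB × 1,073,741,824 bytes/GiB = 81,819,126,988.8 bytes
1 GB = 1,000,000,000 bytes
81,819,126,988.8 / 1,000,000,000 = 81.82 GB

81.82 GB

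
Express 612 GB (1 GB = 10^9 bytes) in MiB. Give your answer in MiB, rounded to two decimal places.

583,648.68 MiB

612 GB × 1,000,000,000 bytes/GB = 612,000,000,000 bytes
1 MiB = 1,048,576 bytes
612,000,000,000 / 1,048,576 = 583,648.68 MiB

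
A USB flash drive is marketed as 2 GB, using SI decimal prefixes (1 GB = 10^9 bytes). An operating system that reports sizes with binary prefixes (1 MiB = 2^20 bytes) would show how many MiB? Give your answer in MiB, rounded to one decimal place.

1,907.3 MiB

2 GB = 2 × 10^9 bytes = 2,000,000,000 bytes
1 MiB = 1,048,576 bytes
2,000,000,000 / 1,048,576 = 1,907.3 MiB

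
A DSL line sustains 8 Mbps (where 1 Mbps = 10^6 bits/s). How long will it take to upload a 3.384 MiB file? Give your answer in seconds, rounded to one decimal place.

3.5 seconds

3.384 MiB = 3,548,381.184 bytes = 28,387,049.472 bits
8 Mbps = 8,000,000 bits/s
time = 28,387,049.472 / 8,000,000 = 3.5 s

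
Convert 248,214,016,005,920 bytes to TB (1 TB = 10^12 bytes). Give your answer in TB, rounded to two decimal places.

248,214,016,005,920 bytes given.
1 TB = 1,000,000,000,000 bytes
248,214,016,005,920 / 1,000,000,000,000 = 248.21 TB

248.21 TB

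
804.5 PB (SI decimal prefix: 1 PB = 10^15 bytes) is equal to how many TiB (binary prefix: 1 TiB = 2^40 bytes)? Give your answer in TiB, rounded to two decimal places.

731,688.49 TiB

804.5 PB = 804.5 × 10^15 bytes = 804,500,000,000,000,000 bytes
1 TiB = 2^40 bytes = 1,099,511,627,776 bytes
804,500,000,000,000,000 / 1,099,511,627,776 = 731,688.49 TiB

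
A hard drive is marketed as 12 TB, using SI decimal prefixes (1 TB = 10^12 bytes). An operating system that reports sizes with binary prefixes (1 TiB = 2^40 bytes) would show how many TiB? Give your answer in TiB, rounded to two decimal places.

10.91 TiB

12 TB × 1,000,000,000,000 bytes/TB = 12,000,000,000,000 bytes
1 TiB = 1,099,511,627,776 bytes
12,000,000,000,000 / 1,099,511,627,776 = 10.91 TiB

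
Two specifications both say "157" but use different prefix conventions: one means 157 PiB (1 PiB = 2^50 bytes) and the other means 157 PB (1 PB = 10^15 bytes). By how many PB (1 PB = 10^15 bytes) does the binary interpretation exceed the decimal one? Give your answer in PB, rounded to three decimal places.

19.766 PB

157 PiB = 157 × 1,125,899,906,842,624 = 176,766,285,374,291,968 bytes
157 PB = 157 × 1,000,000,000,000,000 = 157,000,000,000,000,000 bytes
difference = 19,766,285,374,291,968 bytes
19,766,285,374,291,968 / 1,000,000,000,000,000 = 19.766 PB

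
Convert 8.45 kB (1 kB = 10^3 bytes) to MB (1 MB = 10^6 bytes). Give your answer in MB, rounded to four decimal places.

8.45 kB × 1,000 bytes/kB = 8,450 bytes
1 MB = 1,000,000 bytes
8,450 / 1,000,000 = 0.0085 MB

0.0085 MB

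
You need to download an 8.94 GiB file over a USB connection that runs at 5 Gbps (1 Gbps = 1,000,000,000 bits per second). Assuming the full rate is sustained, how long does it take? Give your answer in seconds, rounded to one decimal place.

15.4 seconds

8.94 GiB = 9,599,251,906.56 bytes = 76,794,015,252.48 bits
5 Gbps = 5,000,000,000 bits/s
time = 76,794,015,252.48 / 5,000,000,000 = 15.4 s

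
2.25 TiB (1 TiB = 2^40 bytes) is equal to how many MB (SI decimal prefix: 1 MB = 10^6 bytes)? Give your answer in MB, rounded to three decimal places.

2,473,901.162 MB

2.25 TiB × 1,099,511,627,776 bytes/TiB = 2,473,901,162,496 bytes
1 MB = 10^6 bytes = 1,000,000 bytes
2,473,901,162,496 / 1,000,000 = 2,473,901.162 MB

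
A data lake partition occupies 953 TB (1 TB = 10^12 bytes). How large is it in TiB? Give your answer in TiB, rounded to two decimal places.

866.75 TiB

953 TB × 1,000,000,000,000 bytes/TB = 953,000,000,000,000 bytes
1 TiB = 1,099,511,627,776 bytes
953,000,000,000,000 / 1,099,511,627,776 = 866.75 TiB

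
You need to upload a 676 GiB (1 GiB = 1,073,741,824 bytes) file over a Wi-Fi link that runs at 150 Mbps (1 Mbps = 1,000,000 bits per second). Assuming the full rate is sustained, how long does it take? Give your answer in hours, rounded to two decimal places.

676 GiB = 725,849,473,024 bytes = 5,806,795,784,192 bits
150 Mbps = 150,000,000 bits/s
time = 5,806,795,784,192 / 150,000,000 = 38,711.9719 s
38,711.9719 s / 3600 = 10.75 hours

10.75 hours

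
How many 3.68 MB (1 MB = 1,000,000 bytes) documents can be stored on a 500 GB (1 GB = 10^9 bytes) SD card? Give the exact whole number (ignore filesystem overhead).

Capacity: 500 GB = 500,000,000,000 bytes
Per item: 3.68 MB = 3,680,000 bytes
⌊500,000,000,000 / 3,680,000⌋ = 135,869

135,869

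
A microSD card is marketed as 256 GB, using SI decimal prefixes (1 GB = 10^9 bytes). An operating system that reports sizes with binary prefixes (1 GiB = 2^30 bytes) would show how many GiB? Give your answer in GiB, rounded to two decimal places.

238.42 GiB

256 GB = 256 × 10^9 bytes = 256,000,000,000 bytes
1 GiB = 1,073,741,824 bytes
256,000,000,000 / 1,073,741,824 = 238.42 GiB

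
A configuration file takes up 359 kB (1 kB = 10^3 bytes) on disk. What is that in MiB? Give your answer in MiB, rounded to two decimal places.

0.34 MiB

359 kB = 359 × 10^3 bytes = 359,000 bytes
1 MiB = 1,048,576 bytes
359,000 / 1,048,576 = 0.34 MiB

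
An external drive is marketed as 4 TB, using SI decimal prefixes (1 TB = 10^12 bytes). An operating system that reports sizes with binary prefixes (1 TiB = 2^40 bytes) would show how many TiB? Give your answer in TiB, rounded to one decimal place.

3.6 TiB

4 TB × 1,000,000,000,000 bytes/TB = 4,000,000,000,000 bytes
1 TiB = 1,099,511,627,776 bytes
4,000,000,000,000 / 1,099,511,627,776 = 3.6 TiB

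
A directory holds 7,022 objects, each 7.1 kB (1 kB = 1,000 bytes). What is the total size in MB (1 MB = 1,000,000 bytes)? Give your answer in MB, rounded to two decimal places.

49.86 MB

Total = 7,022 × 7.1 kB = 49856.2 kB
= 49856.2 × 1,000 bytes = 49,856,200 bytes
1 MB = 1,000,000 bytes
49,856,200 / 1,000,000 = 49.86 MB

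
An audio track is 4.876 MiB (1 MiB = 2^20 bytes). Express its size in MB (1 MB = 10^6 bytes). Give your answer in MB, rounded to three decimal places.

4.876 MiB × 1,048,576 bytes/MiB = 5,112,856.576 bytes
1 MB = 10^6 bytes = 1,000,000 bytes
5,112,856.576 / 1,000,000 = 5.113 MB

5.113 MB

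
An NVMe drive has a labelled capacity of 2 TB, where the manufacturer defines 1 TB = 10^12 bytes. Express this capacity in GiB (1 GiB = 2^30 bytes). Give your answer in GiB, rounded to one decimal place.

2 TB = 2 × 10^12 bytes = 2,000,000,000,000 bytes
1 GiB = 2^30 bytes = 1,073,741,824 bytes
2,000,000,000,000 / 1,073,741,824 = 1,862.6 GiB

1,862.6 GiB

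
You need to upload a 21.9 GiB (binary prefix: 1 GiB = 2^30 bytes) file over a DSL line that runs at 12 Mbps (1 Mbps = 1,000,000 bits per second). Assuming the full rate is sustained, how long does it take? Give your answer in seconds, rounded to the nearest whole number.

21.9 GiB = 23,514,945,945.6 bytes = 188,119,567,564.8 bits
12 Mbps = 12,000,000 bits/s
time = 188,119,567,564.8 / 12,000,000 = 15,677 s

15,677 seconds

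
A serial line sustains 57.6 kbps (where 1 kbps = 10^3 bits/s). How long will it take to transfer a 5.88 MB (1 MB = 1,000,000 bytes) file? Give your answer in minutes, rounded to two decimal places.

5.88 MB = 5,880,000 bytes = 47,040,000 bits
57.6 kbps = 57,600 bits/s
time = 47,040,000 / 57,600 = 816.667 s
816.667 s / 60 = 13.61 minutes

13.61 minutes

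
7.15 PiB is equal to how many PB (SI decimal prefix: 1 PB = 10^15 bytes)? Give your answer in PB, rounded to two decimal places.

7.15 PiB = 7.15 × 2^50 bytes = 8,050,184,333,924,761.6 bytes
1 PB = 1,000,000,000,000,000 bytes
8,050,184,333,924,761.6 / 1,000,000,000,000,000 = 8.05 PB

8.05 PB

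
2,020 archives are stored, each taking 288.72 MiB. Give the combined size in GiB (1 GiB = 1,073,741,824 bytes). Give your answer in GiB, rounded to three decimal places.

569.545 GiB

Total = 2,020 × 288.72 MiB = 583214.4 MiB
= 583214.4 × 1,048,576 bytes = 611,544,622,694.4 bytes
1 GiB = 1,073,741,824 bytes
611,544,622,694.4 / 1,073,741,824 = 569.545 GiB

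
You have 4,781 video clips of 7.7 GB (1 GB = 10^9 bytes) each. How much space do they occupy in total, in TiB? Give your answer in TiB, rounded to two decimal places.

Total = 4,781 × 7.7 GB = 36813.7 GB
= 36813.7 × 1,000,000,000 bytes = 36,813,700,000,000 bytes
1 TiB = 1,099,511,627,776 bytes
36,813,700,000,000 / 1,099,511,627,776 = 33.48 TiB

33.48 TiB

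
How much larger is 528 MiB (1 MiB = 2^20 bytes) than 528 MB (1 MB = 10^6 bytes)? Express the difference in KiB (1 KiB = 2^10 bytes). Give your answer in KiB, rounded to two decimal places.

528 MiB = 528 × 1,048,576 = 553,648,128 bytes
528 MB = 528 × 1,000,000 = 528,000,000 bytes
difference = 25,648,128 bytes
25,648,128 / 1,024 = 25,047.00 KiB

25,047.00 KiB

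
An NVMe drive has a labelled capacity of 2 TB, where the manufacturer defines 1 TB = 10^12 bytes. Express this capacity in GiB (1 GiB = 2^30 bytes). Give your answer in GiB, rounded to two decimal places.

1,862.65 GiB

2 TB = 2 × 10^12 bytes = 2,000,000,000,000 bytes
1 GiB = 2^30 bytes = 1,073,741,824 bytes
2,000,000,000,000 / 1,073,741,824 = 1,862.65 GiB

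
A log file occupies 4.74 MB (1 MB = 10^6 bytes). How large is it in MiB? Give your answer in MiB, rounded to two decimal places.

4.74 MB = 4.74 × 10^6 bytes = 4,740,000 bytes
1 MiB = 2^20 bytes = 1,048,576 bytes
4,740,000 / 1,048,576 = 4.52 MiB

4.52 MiB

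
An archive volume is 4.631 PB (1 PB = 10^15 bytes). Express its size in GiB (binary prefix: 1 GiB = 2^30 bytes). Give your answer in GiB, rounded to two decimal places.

4,312,954.84 GiB

4.631 PB × 1,000,000,000,000,000 bytes/PB = 4,631,000,000,000,000 bytes
1 GiB = 2^30 bytes = 1,073,741,824 bytes
4,631,000,000,000,000 / 1,073,741,824 = 4,312,954.84 GiB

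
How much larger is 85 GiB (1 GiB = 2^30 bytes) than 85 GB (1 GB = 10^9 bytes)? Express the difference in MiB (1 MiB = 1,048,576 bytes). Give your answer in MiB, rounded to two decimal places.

5,977.68 MiB

85 GiB = 85 × 1,073,741,824 = 91,268,055,040 bytes
85 GB = 85 × 1,000,000,000 = 85,000,000,000 bytes
difference = 6,268,055,040 bytes
6,268,055,040 / 1,048,576 = 5,977.68 MiB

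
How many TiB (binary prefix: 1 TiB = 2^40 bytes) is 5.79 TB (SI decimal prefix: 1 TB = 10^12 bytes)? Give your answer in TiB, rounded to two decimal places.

5.27 TiB

5.79 TB × 1,000,000,000,000 bytes/TB = 5,790,000,000,000 bytes
1 TiB = 1,099,511,627,776 bytes
5,790,000,000,000 / 1,099,511,627,776 = 5.27 TiB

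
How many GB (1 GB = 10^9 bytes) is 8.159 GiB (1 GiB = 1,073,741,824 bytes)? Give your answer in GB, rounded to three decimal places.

8.159 GiB = 8.159 × 2^30 bytes = 8,760,659,542.016 bytes
1 GB = 10^9 bytes = 1,000,000,000 bytes
8,760,659,542.016 / 1,000,000,000 = 8.761 GB

8.761 GB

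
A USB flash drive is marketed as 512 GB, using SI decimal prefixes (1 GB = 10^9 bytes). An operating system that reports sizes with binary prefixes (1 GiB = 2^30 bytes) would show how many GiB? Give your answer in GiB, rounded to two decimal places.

476.84 GiB

512 GB = 512 × 10^9 bytes = 512,000,000,000 bytes
1 GiB = 2^30 bytes = 1,073,741,824 bytes
512,000,000,000 / 1,073,741,824 = 476.84 GiB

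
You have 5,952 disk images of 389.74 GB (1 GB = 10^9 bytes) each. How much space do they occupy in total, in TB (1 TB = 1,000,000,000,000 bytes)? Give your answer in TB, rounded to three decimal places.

2,319.732 TB

Total = 5,952 × 389.74 GB = 2319732.48 GB
= 2319732.48 × 1,000,000,000 bytes = 2,319,732,480,000,000 bytes
1 TB = 1,000,000,000,000 bytes
2,319,732,480,000,000 / 1,000,000,000,000 = 2,319.732 TB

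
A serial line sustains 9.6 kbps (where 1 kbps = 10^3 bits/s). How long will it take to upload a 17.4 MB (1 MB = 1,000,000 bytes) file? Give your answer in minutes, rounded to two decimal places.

241.67 minutes

17.4 MB = 17,400,000 bytes = 139,200,000 bits
9.6 kbps = 9,600 bits/s
time = 139,200,000 / 9,600 = 14,500.000 s
14,500.000 s / 60 = 241.67 minutes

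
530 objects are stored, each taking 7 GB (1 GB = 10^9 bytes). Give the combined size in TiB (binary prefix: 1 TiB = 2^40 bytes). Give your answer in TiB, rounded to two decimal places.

Total = 530 × 7 GB = 3710 GB
= 3710 × 1,000,000,000 bytes = 3,710,000,000,000 bytes
1 TiB = 1,099,511,627,776 bytes
3,710,000,000,000 / 1,099,511,627,776 = 3.37 TiB

3.37 TiB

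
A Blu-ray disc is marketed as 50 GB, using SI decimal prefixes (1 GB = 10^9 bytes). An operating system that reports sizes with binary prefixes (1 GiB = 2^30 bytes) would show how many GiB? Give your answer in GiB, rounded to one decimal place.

46.6 GiB

50 GB = 50 × 10^9 bytes = 50,000,000,000 bytes
1 GiB = 2^30 bytes = 1,073,741,824 bytes
50,000,000,000 / 1,073,741,824 = 46.6 GiB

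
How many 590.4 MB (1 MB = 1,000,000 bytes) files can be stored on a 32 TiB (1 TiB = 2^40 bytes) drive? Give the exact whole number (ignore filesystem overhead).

59,594

Capacity: 32 TiB = 35,184,372,088,832 bytes
Per item: 590.4 MB = 590,400,000 bytes
⌊35,184,372,088,832 / 590,400,000⌋ = 59,594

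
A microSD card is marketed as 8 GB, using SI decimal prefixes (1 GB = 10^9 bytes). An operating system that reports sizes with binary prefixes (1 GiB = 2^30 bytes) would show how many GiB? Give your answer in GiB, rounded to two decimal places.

7.45 GiB

8 GB = 8 × 10^9 bytes = 8,000,000,000 bytes
1 GiB = 1,073,741,824 bytes
8,000,000,000 / 1,073,741,824 = 7.45 GiB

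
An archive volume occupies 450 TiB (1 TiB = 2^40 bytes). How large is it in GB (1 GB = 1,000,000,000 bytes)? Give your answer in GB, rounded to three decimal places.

494,780.232 GB

450 TiB = 450 × 2^40 bytes = 494,780,232,499,200 bytes
1 GB = 10^9 bytes = 1,000,000,000 bytes
494,780,232,499,200 / 1,000,000,000 = 494,780.232 GB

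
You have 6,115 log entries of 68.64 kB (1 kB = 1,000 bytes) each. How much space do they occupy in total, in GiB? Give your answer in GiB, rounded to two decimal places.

0.39 GiB

Total = 6,115 × 68.64 kB = 419733.6 kB
= 419733.6 × 1,000 bytes = 419,733,600 bytes
1 GiB = 1,073,741,824 bytes
419,733,600 / 1,073,741,824 = 0.39 GiB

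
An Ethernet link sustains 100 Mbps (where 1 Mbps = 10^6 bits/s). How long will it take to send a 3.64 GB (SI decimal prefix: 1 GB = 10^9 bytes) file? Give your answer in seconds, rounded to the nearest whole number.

3.64 GB = 3,640,000,000 bytes = 29,120,000,000 bits
100 Mbps = 100,000,000 bits/s
time = 29,120,000,000 / 100,000,000 = 291 s

291 seconds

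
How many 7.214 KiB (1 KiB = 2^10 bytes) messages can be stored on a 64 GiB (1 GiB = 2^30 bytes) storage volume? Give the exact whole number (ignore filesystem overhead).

9,302,587

Capacity: 64 GiB = 68,719,476,736 bytes
Per item: 7.214 KiB = 7,387.136 bytes
⌊68,719,476,736 / 7,387.136⌋ = 9,302,587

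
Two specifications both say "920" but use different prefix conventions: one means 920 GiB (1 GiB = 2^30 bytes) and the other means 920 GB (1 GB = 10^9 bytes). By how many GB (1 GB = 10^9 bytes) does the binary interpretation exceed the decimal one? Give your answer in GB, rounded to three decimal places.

920 GiB = 920 × 1,073,741,824 = 987,842,478,080 bytes
920 GB = 920 × 1,000,000,000 = 920,000,000,000 bytes
difference = 67,842,478,080 bytes
67,842,478,080 / 1,000,000,000 = 67.842 GB

67.842 GB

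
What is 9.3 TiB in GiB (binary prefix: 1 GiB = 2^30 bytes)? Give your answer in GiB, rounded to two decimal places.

9,523.20 GiB

9.3 TiB = 9.3 × 2^40 bytes = 10,225,458,138,316.8 bytes
1 GiB = 2^30 bytes = 1,073,741,824 bytes
10,225,458,138,316.8 / 1,073,741,824 = 9,523.20 GiB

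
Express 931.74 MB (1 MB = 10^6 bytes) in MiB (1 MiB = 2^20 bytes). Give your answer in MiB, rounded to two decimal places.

931.74 MB = 931.74 × 10^6 bytes = 931,740,000 bytes
1 MiB = 2^20 bytes = 1,048,576 bytes
931,740,000 / 1,048,576 = 888.58 MiB

888.58 MiB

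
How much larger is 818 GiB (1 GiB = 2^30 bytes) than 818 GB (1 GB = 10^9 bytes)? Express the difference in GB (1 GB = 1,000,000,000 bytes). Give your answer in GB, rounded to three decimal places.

60.321 GB

818 GiB = 818 × 1,073,741,824 = 878,320,812,032 bytes
818 GB = 818 × 1,000,000,000 = 818,000,000,000 bytes
difference = 60,320,812,032 bytes
60,320,812,032 / 1,000,000,000 = 60.321 GB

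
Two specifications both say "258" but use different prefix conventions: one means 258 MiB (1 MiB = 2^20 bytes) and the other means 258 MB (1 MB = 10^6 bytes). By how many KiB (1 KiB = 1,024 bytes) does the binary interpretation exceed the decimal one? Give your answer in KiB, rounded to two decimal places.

258 MiB = 258 × 1,048,576 = 270,532,608 bytes
258 MB = 258 × 1,000,000 = 258,000,000 bytes
difference = 12,532,608 bytes
12,532,608 / 1,024 = 12,238.88 KiB

12,238.88 KiB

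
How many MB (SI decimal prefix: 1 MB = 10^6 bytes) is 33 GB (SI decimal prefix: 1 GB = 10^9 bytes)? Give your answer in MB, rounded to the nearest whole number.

33 GB = 33 × 10^9 bytes = 33,000,000,000 bytes
1 MB = 10^6 bytes = 1,000,000 bytes
33,000,000,000 / 1,000,000 = 33,000 MB

33,000 MB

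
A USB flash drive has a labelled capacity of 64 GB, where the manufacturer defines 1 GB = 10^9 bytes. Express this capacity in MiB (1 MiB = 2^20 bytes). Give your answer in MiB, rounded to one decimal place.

61,035.2 MiB

64 GB × 1,000,000,000 bytes/GB = 64,000,000,000 bytes
1 MiB = 2^20 bytes = 1,048,576 bytes
64,000,000,000 / 1,048,576 = 61,035.2 MiB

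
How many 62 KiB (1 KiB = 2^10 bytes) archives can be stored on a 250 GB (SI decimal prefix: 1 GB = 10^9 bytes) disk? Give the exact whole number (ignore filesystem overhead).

Capacity: 250 GB = 250,000,000,000 bytes
Per item: 62 KiB = 63,488 bytes
⌊250,000,000,000 / 63,488⌋ = 3,937,752

3,937,752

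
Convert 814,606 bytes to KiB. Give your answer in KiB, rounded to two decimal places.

795.51 KiB

814,606 bytes given.
1 KiB = 1,024 bytes
814,606 / 1,024 = 795.51 KiB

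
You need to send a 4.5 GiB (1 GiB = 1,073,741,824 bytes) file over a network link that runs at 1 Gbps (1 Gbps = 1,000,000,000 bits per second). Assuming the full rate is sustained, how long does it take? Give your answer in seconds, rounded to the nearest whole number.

39 seconds

4.5 GiB = 4,831,838,208 bytes = 38,654,705,664 bits
1 Gbps = 1,000,000,000 bits/s
time = 38,654,705,664 / 1,000,000,000 = 39 s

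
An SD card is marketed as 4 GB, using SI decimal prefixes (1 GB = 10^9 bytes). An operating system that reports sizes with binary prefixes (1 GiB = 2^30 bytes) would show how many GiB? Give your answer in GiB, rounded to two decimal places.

4 GB = 4 × 10^9 bytes = 4,000,000,000 bytes
1 GiB = 2^30 bytes = 1,073,741,824 bytes
4,000,000,000 / 1,073,741,824 = 3.73 GiB

3.73 GiB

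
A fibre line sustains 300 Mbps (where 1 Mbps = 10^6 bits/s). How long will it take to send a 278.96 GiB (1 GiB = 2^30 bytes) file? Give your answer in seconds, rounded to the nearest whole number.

7,987 seconds

278.96 GiB = 299,531,019,223.04 bytes = 2,396,248,153,784.32 bits
300 Mbps = 300,000,000 bits/s
time = 2,396,248,153,784.32 / 300,000,000 = 7,987 s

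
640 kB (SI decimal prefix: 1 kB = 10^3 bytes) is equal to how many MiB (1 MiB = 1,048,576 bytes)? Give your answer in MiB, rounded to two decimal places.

0.61 MiB

640 kB × 1,000 bytes/kB = 640,000 bytes
1 MiB = 1,048,576 bytes
640,000 / 1,048,576 = 0.61 MiB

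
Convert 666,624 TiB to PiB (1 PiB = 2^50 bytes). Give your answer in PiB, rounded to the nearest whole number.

666,624 TiB × 1,099,511,627,776 bytes/TiB = 732,960,839,354,548,224 bytes
1 PiB = 1,125,899,906,842,624 bytes
732,960,839,354,548,224 / 1,125,899,906,842,624 = 651 PiB

651 PiB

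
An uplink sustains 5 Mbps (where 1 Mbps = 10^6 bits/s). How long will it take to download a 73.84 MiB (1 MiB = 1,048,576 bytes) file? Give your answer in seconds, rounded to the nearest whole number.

124 seconds

73.84 MiB = 77,426,851.84 bytes = 619,414,814.72 bits
5 Mbps = 5,000,000 bits/s
time = 619,414,814.72 / 5,000,000 = 124 s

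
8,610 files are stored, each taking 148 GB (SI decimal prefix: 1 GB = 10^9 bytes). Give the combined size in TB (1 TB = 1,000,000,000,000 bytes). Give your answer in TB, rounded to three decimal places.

1,274.280 TB

Total = 8,610 × 148 GB = 1,274,280 GB
= 1,274,280 × 1,000,000,000 bytes = 1,274,280,000,000,000 bytes
1 TB = 1,000,000,000,000 bytes
1,274,280,000,000,000 / 1,000,000,000,000 = 1,274.280 TB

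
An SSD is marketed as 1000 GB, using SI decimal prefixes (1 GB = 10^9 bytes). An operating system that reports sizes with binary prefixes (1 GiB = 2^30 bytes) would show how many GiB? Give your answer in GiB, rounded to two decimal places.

1000 GB = 1000 × 10^9 bytes = 1,000,000,000,000 bytes
1 GiB = 2^30 bytes = 1,073,741,824 bytes
1,000,000,000,000 / 1,073,741,824 = 931.32 GiB

931.32 GiB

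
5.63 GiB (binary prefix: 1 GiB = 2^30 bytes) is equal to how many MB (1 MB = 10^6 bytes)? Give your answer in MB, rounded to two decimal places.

6,045.17 MB

5.63 GiB = 5.63 × 2^30 bytes = 6,045,166,469.12 bytes
1 MB = 1,000,000 bytes
6,045,166,469.12 / 1,000,000 = 6,045.17 MB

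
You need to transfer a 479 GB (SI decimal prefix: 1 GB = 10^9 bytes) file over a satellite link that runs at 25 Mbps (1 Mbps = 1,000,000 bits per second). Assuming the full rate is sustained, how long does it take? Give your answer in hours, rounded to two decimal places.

479 GB = 479,000,000,000 bytes = 3,832,000,000,000 bits
25 Mbps = 25,000,000 bits/s
time = 3,832,000,000,000 / 25,000,000 = 153,280.0000 s
153,280.0000 s / 3600 = 42.58 hours

42.58 hours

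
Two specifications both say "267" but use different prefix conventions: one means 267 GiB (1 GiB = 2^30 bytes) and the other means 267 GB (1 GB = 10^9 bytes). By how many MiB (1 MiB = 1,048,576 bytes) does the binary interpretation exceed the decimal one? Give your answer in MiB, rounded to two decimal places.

267 GiB = 267 × 1,073,741,824 = 286,689,067,008 bytes
267 GB = 267 × 1,000,000,000 = 267,000,000,000 bytes
difference = 19,689,067,008 bytes
19,689,067,008 / 1,048,576 = 18,776.96 MiB

18,776.96 MiB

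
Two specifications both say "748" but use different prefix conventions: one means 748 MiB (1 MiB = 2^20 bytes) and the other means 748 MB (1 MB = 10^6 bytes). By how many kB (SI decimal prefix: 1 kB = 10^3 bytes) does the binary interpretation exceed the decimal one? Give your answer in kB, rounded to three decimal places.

748 MiB = 748 × 1,048,576 = 784,334,848 bytes
748 MB = 748 × 1,000,000 = 748,000,000 bytes
difference = 36,334,848 bytes
36,334,848 / 1,000 = 36,334.848 kB

36,334.848 kB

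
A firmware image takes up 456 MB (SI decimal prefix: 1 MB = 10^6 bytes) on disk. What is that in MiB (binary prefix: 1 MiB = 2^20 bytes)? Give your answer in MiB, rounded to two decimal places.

456 MB = 456 × 10^6 bytes = 456,000,000 bytes
1 MiB = 1,048,576 bytes
456,000,000 / 1,048,576 = 434.88 MiB

434.88 MiB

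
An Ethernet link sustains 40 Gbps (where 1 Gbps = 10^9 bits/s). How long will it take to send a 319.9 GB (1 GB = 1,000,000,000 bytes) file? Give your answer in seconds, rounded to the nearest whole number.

319.9 GB = 319,900,000,000 bytes = 2,559,200,000,000 bits
40 Gbps = 40,000,000,000 bits/s
time = 2,559,200,000,000 / 40,000,000,000 = 64 s

64 seconds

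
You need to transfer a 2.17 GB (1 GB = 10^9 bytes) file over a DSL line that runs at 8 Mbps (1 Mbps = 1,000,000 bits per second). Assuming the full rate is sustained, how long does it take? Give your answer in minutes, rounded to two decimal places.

36.17 minutes

2.17 GB = 2,170,000,000 bytes = 17,360,000,000 bits
8 Mbps = 8,000,000 bits/s
time = 17,360,000,000 / 8,000,000 = 2,170.000 s
2,170.000 s / 60 = 36.17 minutes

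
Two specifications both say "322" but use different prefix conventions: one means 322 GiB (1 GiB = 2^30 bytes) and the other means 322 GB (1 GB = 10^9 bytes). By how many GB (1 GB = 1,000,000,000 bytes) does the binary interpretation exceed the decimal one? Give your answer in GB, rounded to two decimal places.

322 GiB = 322 × 1,073,741,824 = 345,744,867,328 bytes
322 GB = 322 × 1,000,000,000 = 322,000,000,000 bytes
difference = 23,744,867,328 bytes
23,744,867,328 / 1,000,000,000 = 23.74 GB

23.74 GB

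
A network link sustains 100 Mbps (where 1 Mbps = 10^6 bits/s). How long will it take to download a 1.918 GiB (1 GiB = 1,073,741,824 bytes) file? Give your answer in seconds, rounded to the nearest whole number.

1.918 GiB = 2,059,436,818.432 bytes = 16,475,494,547.456 bits
100 Mbps = 100,000,000 bits/s
time = 16,475,494,547.456 / 100,000,000 = 165 s

165 seconds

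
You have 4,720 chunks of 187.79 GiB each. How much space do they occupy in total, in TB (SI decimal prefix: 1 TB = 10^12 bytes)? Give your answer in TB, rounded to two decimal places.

951.73 TB

Total = 4,720 × 187.79 GiB = 886368.8 GiB
= 886368.8 × 1,073,741,824 bytes = 951,731,252,048,691.2 bytes
1 TB = 1,000,000,000,000 bytes
951,731,252,048,691.2 / 1,000,000,000,000 = 951.73 TB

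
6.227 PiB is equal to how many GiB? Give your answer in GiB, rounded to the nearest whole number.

6,529,483 GiB

6.227 PiB = 6.227 × 2^50 bytes = 7,010,978,719,909,019.648 bytes
1 GiB = 1,073,741,824 bytes
7,010,978,719,909,019.648 / 1,073,741,824 = 6,529,483 GiB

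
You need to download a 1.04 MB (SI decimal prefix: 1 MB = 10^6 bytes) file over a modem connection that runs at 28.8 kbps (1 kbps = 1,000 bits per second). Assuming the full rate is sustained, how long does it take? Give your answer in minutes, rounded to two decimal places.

4.81 minutes

1.04 MB = 1,040,000 bytes = 8,320,000 bits
28.8 kbps = 28,800 bits/s
time = 8,320,000 / 28,800 = 288.889 s
288.889 s / 60 = 4.81 minutes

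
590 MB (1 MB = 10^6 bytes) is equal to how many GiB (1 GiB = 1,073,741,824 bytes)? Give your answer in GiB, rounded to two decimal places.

590 MB × 1,000,000 bytes/MB = 590,000,000 bytes
1 GiB = 1,073,741,824 bytes
590,000,000 / 1,073,741,824 = 0.55 GiB

0.55 GiB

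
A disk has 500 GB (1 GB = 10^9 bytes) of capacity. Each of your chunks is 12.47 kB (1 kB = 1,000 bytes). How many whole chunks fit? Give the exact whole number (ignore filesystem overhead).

Capacity: 500 GB = 500,000,000,000 bytes
Per item: 12.47 kB = 12,470 bytes
⌊500,000,000,000 / 12,470⌋ = 40,096,230

40,096,230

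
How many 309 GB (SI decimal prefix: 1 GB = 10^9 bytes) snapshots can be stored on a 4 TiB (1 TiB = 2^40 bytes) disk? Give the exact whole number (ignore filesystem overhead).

Capacity: 4 TiB = 4,398,046,511,104 bytes
Per item: 309 GB = 309,000,000,000 bytes
⌊4,398,046,511,104 / 309,000,000,000⌋ = 14

14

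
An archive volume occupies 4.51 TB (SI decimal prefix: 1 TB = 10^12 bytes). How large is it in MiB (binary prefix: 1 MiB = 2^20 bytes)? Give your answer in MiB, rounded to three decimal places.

4,301,071.167 MiB

4.51 TB × 1,000,000,000,000 bytes/TB = 4,510,000,000,000 bytes
1 MiB = 1,048,576 bytes
4,510,000,000,000 / 1,048,576 = 4,301,071.167 MiB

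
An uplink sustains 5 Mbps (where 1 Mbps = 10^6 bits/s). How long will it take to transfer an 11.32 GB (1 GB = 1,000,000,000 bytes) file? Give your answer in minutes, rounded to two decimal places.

301.87 minutes

11.32 GB = 11,320,000,000 bytes = 90,560,000,000 bits
5 Mbps = 5,000,000 bits/s
time = 90,560,000,000 / 5,000,000 = 18,112.000 s
18,112.000 s / 60 = 301.87 minutes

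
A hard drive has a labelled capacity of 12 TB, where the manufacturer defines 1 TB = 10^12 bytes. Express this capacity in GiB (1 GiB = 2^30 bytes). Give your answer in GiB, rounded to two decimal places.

11,175.87 GiB

12 TB = 12 × 10^12 bytes = 12,000,000,000,000 bytes
1 GiB = 2^30 bytes = 1,073,741,824 bytes
12,000,000,000,000 / 1,073,741,824 = 11,175.87 GiB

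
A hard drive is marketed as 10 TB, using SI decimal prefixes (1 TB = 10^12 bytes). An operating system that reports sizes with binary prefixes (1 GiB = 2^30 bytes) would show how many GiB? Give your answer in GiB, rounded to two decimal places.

10 TB × 1,000,000,000,000 bytes/TB = 10,000,000,000,000 bytes
1 GiB = 1,073,741,824 bytes
10,000,000,000,000 / 1,073,741,824 = 9,313.23 GiB

9,313.23 GiB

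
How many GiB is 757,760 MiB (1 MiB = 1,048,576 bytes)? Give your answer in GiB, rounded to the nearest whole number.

757,760 MiB = 757,760 × 2^20 bytes = 794,568,949,760 bytes
1 GiB = 2^30 bytes = 1,073,741,824 bytes
794,568,949,760 / 1,073,741,824 = 740 GiB

740 GiB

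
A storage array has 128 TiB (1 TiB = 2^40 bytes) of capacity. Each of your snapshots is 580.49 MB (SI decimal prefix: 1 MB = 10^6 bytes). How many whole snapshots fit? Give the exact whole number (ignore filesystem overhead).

Capacity: 128 TiB = 140,737,488,355,328 bytes
Per item: 580.49 MB = 580,490,000 bytes
⌊140,737,488,355,328 / 580,490,000⌋ = 242,446

242,446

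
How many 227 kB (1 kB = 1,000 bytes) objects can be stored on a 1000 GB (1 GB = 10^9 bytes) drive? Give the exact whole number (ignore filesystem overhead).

4,405,286

Capacity: 1000 GB = 1,000,000,000,000 bytes
Per item: 227 kB = 227,000 bytes
⌊1,000,000,000,000 / 227,000⌋ = 4,405,286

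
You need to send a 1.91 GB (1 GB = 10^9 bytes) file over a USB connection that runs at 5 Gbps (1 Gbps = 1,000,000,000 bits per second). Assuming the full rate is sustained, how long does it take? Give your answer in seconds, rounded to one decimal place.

3.1 seconds

1.91 GB = 1,910,000,000 bytes = 15,280,000,000 bits
5 Gbps = 5,000,000,000 bits/s
time = 15,280,000,000 / 5,000,000,000 = 3.1 s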